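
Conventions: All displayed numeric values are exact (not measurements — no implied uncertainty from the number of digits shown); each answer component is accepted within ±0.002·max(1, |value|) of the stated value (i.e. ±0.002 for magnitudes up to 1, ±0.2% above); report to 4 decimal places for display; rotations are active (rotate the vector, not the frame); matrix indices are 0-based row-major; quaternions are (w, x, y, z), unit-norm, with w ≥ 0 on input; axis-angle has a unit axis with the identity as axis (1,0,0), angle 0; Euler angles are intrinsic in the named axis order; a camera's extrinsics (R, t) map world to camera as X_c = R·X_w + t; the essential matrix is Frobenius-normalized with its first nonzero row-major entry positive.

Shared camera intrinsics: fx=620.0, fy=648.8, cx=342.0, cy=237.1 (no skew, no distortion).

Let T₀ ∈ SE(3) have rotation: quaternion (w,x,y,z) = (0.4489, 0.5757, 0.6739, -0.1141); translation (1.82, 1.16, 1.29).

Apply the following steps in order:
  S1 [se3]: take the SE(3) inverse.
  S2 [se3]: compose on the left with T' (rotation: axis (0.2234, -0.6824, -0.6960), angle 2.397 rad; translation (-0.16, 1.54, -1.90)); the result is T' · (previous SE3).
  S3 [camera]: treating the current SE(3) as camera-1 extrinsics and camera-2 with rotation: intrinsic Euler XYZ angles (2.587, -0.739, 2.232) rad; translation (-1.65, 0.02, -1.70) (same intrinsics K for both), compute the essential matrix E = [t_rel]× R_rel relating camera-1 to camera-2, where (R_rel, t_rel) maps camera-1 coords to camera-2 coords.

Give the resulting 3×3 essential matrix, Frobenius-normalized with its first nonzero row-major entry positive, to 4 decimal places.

after S1 (invert_se3): R=[0.0658 0.6734 -0.7363; 0.8783 0.3112 0.3630; 0.4736 -0.6706 -0.5710], t=(0.0490, -2.4277, 0.6525)
after S2 (compose_se3): R=[-0.2076 0.1186 0.9710; 0.3341 -0.9243 0.1843; 0.9194 0.3627 0.1522], t=(-1.1724, 1.7663, -4.1904)
after S3 (essential): [0.0621 -0.0165 -0.0594; 0.5387 -0.0192 -0.4494; -0.1867 -0.6540 -0.1929]

matrix = [0.0621 -0.0165 -0.0594; 0.5387 -0.0192 -0.4494; -0.1867 -0.6540 -0.1929]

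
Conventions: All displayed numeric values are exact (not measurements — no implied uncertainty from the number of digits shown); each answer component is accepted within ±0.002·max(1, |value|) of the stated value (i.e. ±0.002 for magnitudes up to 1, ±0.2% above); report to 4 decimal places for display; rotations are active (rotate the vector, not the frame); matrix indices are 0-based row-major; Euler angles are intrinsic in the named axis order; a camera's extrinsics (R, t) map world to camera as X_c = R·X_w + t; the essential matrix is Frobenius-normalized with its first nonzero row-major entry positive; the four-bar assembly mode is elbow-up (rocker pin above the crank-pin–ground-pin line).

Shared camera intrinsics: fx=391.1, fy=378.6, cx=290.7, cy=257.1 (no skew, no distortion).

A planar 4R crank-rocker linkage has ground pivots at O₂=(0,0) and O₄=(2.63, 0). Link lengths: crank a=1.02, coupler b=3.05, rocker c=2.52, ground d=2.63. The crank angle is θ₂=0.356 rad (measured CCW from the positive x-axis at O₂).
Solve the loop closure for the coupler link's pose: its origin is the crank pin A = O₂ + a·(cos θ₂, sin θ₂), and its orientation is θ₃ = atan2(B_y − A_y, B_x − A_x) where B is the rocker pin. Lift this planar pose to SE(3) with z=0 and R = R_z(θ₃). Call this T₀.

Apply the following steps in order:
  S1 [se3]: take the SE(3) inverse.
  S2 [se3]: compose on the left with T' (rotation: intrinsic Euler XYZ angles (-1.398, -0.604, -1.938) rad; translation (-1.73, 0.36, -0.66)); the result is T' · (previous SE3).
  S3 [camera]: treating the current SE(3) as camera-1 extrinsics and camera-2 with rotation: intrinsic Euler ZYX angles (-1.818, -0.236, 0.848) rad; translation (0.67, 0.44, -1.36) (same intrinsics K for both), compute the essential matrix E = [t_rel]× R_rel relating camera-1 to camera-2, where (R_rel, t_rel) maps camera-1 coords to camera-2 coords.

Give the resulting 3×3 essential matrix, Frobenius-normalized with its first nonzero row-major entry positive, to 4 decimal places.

matrix = [0.1330 0.2035 -0.0723; -0.0179 -0.2024 -0.6772; 0.3468 0.5364 -0.1664]

source (fourbar_fk): coupler pose = R=[0.7227 -0.6912 0.0000; 0.6912 0.7227 0.0000; 0.0000 0.0000 1.0000], t=(0.9560, 0.3555, 0.0000)
after S1 (invert_se3): R=[0.7227 0.6912 0.0000; -0.6912 0.7227 0.0000; 0.0000 0.0000 1.0000], t=(-0.9366, 0.4039, 0.0000)
after S2 (compose_se3): R=[-0.7445 0.3509 -0.5679; -0.5794 0.0830 0.8108; 0.3317 0.9327 0.1415], t=(-1.1430, 0.8844, -1.3087)
after S3 (essential): [0.1330 0.2035 -0.0723; -0.0179 -0.2024 -0.6772; 0.3468 0.5364 -0.1664]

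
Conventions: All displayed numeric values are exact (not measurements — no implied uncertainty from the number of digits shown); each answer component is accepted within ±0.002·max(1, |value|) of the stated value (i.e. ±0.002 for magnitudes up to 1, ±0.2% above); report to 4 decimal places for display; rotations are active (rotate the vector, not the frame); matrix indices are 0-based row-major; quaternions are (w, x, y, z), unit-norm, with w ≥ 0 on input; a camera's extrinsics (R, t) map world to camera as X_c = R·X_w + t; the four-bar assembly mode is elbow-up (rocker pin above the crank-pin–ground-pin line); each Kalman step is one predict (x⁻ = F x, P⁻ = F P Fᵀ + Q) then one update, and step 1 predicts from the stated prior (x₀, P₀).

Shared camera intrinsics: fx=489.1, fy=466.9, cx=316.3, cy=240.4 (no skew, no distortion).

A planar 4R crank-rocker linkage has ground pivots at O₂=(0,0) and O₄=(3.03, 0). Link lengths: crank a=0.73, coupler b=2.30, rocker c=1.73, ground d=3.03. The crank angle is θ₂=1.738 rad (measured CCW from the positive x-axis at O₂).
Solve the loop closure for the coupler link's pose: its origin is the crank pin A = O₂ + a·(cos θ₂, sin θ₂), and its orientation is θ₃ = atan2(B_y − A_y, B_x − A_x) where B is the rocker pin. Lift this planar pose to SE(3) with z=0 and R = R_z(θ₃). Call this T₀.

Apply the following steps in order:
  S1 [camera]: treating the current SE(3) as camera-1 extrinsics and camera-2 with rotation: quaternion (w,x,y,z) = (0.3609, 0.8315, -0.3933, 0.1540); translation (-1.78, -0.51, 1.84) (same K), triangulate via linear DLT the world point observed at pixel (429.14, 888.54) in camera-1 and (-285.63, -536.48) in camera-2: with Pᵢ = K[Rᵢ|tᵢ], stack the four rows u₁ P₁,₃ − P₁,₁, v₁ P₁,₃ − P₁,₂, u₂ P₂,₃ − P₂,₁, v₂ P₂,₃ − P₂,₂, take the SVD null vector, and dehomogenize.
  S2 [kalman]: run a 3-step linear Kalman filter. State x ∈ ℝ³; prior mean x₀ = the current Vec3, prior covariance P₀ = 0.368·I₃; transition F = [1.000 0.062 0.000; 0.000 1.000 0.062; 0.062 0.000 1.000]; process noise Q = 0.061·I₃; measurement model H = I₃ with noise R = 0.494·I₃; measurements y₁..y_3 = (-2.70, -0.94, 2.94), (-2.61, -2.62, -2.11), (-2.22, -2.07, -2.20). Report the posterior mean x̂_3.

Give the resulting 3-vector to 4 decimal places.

result = (-1.8157, -1.1838, -0.4421)

source (fourbar_fk): coupler pose = R=[0.9504 -0.3111 0.0000; 0.3111 0.9504 0.0000; 0.0000 0.0000 1.0000], t=(-0.1215, 0.7198, 0.0000)
after S1 (triangulate): (1.1283, 1.6476, 1.8994)
after S2 (kf_track): (-1.8157, -1.1838, -0.4421)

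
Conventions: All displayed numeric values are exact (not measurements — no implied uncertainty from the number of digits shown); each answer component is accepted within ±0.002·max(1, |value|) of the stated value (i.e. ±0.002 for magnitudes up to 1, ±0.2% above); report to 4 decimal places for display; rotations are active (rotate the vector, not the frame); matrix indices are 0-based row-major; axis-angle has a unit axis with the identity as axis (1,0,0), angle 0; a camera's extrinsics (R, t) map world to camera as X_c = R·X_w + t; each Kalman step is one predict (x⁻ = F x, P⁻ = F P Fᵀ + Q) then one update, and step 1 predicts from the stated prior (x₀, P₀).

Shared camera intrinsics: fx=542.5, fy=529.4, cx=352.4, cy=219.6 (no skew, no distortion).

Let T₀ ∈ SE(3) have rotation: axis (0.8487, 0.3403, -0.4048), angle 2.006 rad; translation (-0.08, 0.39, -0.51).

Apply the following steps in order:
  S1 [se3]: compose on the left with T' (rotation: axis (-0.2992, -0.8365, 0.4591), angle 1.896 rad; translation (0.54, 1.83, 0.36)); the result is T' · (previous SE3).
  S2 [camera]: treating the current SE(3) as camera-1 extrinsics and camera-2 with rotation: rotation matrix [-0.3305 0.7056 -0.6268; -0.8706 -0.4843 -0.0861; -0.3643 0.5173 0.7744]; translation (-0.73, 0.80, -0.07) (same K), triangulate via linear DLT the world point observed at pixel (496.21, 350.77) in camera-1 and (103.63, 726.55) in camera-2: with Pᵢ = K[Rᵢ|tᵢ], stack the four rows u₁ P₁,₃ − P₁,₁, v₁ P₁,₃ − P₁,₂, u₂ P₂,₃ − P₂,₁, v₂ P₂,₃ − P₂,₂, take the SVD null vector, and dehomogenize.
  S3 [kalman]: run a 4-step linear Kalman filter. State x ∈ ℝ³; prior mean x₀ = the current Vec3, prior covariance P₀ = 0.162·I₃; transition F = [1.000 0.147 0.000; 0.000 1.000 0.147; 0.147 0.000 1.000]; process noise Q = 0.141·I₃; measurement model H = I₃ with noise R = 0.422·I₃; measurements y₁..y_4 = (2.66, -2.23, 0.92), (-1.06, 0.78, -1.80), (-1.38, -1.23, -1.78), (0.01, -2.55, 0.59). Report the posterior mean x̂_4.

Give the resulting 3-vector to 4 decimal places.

result = (-0.5699, -1.4466, -0.3668)

after S1 (compose_se3): R=[0.6503 -0.6885 0.3211; 0.6652 0.3119 -0.6784; 0.3669 0.6547 0.6608], t=(1.0119, 2.1181, 0.0240)
after S2 (triangulate): (-1.5553, 0.4265, 1.5233)
after S3 (kf_track): (-0.5699, -1.4466, -0.3668)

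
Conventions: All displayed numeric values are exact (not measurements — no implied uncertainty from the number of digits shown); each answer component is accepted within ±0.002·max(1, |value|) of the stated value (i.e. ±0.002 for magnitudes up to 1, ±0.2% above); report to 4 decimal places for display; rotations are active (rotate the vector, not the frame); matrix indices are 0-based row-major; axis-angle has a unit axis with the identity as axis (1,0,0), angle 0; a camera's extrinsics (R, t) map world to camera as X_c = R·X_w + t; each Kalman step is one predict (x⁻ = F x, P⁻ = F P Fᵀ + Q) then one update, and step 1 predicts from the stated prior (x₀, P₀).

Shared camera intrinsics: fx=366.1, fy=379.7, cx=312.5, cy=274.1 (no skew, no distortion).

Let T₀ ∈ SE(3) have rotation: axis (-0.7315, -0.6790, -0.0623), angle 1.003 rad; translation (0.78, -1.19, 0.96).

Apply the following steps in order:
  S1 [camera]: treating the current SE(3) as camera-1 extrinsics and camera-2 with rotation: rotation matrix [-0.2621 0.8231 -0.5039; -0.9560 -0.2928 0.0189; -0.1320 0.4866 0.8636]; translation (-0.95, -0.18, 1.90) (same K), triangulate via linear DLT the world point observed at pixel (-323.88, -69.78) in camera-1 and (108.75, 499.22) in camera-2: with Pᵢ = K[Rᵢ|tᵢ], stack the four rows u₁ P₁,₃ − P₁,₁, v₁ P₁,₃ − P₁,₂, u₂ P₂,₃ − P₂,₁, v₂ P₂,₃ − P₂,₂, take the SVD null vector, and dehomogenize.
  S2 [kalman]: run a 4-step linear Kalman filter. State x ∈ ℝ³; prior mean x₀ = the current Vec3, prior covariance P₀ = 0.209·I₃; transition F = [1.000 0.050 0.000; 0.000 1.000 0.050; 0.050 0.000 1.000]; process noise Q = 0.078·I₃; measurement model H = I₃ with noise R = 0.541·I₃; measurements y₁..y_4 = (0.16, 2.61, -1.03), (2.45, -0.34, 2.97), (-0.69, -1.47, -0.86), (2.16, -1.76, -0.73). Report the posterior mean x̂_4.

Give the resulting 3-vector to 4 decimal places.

after S1 (triangulate): (-1.9820, -0.6707, 1.6692)
after S2 (kf_track): (0.4590, -0.6873, 0.2277)

result = (0.4590, -0.6873, 0.2277)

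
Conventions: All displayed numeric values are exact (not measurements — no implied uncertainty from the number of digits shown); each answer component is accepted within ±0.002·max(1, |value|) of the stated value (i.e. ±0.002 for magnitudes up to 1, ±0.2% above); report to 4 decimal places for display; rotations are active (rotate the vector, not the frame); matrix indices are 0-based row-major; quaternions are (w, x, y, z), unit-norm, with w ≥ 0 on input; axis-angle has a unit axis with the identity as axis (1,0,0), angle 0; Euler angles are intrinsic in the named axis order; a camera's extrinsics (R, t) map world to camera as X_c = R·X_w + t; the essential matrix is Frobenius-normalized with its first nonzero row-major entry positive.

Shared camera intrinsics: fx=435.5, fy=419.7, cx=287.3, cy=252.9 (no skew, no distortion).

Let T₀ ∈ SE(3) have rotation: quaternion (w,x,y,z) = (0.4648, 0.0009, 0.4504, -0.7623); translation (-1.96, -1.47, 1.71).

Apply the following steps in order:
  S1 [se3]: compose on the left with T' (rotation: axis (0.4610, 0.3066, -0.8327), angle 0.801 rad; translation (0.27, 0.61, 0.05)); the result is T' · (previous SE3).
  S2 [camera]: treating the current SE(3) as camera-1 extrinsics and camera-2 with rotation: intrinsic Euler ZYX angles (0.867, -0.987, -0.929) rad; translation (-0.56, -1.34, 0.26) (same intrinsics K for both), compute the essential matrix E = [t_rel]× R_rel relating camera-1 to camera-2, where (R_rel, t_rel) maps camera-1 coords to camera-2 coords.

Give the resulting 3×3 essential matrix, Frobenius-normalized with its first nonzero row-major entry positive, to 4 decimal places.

matrix = [0.1343 0.2619 0.6229; -0.0407 0.6563 -0.2443; -0.0366 0.0246 -0.1770]

after S1 (compose_se3): R=[-0.9291 0.3647 -0.0617; -0.0261 -0.2310 -0.9726; -0.3690 -0.9020 0.2241], t=(-1.9860, -0.0662, 1.8884)
after S2 (essential): [0.1343 0.2619 0.6229; -0.0407 0.6563 -0.2443; -0.0366 0.0246 -0.1770]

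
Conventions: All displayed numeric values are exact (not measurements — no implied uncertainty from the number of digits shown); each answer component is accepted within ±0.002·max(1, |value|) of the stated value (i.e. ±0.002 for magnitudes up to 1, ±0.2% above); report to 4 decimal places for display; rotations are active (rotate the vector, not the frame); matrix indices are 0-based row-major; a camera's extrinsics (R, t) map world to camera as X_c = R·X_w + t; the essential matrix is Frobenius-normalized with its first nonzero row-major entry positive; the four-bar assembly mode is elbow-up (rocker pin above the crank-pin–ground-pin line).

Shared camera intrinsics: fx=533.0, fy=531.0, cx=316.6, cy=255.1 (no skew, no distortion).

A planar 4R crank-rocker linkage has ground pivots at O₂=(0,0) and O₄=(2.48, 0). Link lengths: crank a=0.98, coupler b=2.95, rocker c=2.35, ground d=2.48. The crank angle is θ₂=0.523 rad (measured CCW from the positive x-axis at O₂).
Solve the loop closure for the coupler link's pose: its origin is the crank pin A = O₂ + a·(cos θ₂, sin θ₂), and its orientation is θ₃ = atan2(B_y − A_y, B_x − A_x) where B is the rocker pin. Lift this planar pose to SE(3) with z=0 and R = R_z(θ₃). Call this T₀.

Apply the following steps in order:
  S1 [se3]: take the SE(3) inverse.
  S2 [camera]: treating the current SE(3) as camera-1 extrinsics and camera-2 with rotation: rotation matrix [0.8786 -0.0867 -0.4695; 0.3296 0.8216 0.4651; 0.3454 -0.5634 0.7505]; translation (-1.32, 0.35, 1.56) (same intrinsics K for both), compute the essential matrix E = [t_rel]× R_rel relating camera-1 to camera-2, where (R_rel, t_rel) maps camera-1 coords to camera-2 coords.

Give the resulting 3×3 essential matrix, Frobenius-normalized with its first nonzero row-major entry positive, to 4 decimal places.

source (fourbar_fk): coupler pose = R=[0.8084 -0.5886 0.0000; 0.5886 0.8084 0.0000; 0.0000 0.0000 1.0000], t=(0.8490, 0.4895, 0.0000)
after S1 (invert_se3): R=[0.8084 0.5886 0.0000; -0.5886 0.8084 0.0000; 0.0000 0.0000 1.0000], t=(-0.9745, 0.1040, 0.0000)
after S2 (essential): [0.4411 0.5069 -0.0146; -0.3593 0.4751 0.0991; 0.4074 -0.1127 -0.0705]

matrix = [0.4411 0.5069 -0.0146; -0.3593 0.4751 0.0991; 0.4074 -0.1127 -0.0705]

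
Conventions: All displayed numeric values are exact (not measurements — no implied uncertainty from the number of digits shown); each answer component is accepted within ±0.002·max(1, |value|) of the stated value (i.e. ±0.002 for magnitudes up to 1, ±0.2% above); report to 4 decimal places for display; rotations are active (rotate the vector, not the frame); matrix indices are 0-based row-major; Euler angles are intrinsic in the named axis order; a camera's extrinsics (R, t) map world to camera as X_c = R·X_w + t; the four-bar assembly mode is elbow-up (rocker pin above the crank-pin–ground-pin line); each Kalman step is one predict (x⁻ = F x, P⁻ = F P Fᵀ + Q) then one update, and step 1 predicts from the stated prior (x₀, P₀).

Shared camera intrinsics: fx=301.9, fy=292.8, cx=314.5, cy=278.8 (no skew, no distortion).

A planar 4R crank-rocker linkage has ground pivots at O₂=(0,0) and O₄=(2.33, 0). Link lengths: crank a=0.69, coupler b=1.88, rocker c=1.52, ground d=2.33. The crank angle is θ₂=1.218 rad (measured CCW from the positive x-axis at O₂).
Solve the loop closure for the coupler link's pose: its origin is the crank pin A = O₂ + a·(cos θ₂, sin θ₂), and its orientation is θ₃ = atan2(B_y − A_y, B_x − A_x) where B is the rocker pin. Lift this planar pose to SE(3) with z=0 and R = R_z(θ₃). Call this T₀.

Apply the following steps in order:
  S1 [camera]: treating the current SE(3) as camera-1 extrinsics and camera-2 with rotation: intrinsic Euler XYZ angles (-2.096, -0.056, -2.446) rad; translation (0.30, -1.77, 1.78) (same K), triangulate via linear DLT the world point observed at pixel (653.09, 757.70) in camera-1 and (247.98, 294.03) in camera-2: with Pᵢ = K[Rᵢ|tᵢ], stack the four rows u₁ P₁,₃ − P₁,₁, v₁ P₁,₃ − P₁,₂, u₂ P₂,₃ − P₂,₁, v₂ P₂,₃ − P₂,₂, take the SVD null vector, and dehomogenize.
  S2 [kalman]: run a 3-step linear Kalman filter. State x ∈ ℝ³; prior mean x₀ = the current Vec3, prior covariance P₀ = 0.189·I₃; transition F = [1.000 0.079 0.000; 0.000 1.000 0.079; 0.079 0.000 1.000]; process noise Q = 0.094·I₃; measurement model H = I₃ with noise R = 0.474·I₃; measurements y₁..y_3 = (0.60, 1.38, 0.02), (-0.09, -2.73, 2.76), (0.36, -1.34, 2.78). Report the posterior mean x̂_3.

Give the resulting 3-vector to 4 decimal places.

source (fourbar_fk): coupler pose = R=[0.9001 -0.4357 0.0000; 0.4357 0.9001 0.0000; 0.0000 0.0000 1.0000], t=(0.2384, 0.6475, 0.0000)
after S1 (triangulate): (1.6987, 0.7750, 1.2749)
after S2 (kf_track): (0.6390, -0.5782, 2.0018)

result = (0.6390, -0.5782, 2.0018)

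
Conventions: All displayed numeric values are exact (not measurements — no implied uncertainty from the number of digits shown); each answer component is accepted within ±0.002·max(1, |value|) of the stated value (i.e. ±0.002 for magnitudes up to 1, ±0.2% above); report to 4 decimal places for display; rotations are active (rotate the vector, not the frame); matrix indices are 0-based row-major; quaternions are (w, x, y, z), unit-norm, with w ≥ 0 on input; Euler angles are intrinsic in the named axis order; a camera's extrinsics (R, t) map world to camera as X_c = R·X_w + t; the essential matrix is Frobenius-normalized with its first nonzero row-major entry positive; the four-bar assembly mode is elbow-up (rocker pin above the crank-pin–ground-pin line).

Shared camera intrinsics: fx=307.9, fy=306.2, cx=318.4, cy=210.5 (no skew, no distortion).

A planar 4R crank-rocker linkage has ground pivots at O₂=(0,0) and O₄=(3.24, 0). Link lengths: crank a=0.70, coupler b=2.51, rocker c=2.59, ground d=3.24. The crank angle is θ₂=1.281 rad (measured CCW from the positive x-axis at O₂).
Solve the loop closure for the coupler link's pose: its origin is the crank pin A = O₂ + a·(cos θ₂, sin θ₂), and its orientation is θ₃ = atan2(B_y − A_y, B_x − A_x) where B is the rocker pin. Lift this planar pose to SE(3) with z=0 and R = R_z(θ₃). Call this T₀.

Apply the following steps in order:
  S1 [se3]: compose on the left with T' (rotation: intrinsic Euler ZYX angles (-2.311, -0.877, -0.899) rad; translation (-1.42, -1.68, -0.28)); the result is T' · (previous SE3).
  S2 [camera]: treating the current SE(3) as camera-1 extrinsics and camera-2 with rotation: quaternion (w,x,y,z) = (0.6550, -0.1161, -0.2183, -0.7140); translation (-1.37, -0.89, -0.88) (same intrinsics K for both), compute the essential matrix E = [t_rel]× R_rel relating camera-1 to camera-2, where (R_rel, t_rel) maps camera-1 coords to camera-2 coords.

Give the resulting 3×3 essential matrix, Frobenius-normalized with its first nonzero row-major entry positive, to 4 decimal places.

matrix = [0.5036 -0.0695 0.1454; 0.2655 -0.2350 0.4162; -0.4190 -0.2597 0.4225]

source (fourbar_fk): coupler pose = R=[0.7534 -0.6575 0.0000; 0.6575 0.7534 0.0000; 0.0000 0.0000 1.0000], t=(0.2000, 0.6708, 0.0000)
after S1 (compose_se3): R=[-0.2896 0.3240 0.9006; -0.9239 -0.3406 -0.1746; 0.2501 -0.8826 0.3980], t=(-1.4703, -2.3541, -0.4620)
after S2 (essential): [0.5036 -0.0695 0.1454; 0.2655 -0.2350 0.4162; -0.4190 -0.2597 0.4225]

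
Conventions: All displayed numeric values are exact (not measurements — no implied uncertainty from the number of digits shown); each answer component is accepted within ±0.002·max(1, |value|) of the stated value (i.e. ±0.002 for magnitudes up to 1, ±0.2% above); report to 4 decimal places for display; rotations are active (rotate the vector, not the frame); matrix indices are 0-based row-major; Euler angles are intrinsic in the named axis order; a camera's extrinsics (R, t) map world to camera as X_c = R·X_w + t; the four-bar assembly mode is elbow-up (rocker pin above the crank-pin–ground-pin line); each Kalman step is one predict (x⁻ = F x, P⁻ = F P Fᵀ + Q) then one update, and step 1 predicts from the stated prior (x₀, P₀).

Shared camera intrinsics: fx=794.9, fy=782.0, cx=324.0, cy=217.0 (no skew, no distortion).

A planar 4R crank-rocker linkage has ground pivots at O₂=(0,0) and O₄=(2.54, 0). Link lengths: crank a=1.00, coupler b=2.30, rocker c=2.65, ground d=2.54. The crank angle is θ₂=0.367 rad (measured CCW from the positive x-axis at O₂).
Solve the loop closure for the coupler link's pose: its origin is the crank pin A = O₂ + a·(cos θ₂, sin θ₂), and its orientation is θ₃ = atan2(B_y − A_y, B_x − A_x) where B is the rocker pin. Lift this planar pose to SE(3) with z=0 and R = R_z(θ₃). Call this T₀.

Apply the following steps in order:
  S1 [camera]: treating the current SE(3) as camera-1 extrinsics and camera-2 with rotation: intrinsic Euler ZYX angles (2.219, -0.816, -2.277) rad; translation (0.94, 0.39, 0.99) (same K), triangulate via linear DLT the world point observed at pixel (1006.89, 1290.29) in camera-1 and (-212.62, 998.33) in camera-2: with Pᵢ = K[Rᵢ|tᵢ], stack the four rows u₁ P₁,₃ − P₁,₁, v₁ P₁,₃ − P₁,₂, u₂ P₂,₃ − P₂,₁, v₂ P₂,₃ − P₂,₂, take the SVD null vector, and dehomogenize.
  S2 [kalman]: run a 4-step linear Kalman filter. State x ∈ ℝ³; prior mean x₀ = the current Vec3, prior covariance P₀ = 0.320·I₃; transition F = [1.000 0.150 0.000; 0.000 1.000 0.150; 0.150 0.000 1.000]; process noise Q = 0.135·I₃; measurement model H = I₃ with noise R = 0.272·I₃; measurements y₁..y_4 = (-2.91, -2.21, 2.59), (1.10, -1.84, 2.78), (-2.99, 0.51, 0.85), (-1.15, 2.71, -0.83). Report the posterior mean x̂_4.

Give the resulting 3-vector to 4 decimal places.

source (fourbar_fk): coupler pose = R=[0.3421 -0.9397 0.0000; 0.9397 0.3421 0.0000; 0.0000 0.0000 1.0000], t=(0.9334, 0.3588, 0.0000)
after S1 (triangulate): (1.5819, 0.2770, 1.4135)
after S2 (kf_track): (-1.4162, 1.2784, 0.3234)

result = (-1.4162, 1.2784, 0.3234)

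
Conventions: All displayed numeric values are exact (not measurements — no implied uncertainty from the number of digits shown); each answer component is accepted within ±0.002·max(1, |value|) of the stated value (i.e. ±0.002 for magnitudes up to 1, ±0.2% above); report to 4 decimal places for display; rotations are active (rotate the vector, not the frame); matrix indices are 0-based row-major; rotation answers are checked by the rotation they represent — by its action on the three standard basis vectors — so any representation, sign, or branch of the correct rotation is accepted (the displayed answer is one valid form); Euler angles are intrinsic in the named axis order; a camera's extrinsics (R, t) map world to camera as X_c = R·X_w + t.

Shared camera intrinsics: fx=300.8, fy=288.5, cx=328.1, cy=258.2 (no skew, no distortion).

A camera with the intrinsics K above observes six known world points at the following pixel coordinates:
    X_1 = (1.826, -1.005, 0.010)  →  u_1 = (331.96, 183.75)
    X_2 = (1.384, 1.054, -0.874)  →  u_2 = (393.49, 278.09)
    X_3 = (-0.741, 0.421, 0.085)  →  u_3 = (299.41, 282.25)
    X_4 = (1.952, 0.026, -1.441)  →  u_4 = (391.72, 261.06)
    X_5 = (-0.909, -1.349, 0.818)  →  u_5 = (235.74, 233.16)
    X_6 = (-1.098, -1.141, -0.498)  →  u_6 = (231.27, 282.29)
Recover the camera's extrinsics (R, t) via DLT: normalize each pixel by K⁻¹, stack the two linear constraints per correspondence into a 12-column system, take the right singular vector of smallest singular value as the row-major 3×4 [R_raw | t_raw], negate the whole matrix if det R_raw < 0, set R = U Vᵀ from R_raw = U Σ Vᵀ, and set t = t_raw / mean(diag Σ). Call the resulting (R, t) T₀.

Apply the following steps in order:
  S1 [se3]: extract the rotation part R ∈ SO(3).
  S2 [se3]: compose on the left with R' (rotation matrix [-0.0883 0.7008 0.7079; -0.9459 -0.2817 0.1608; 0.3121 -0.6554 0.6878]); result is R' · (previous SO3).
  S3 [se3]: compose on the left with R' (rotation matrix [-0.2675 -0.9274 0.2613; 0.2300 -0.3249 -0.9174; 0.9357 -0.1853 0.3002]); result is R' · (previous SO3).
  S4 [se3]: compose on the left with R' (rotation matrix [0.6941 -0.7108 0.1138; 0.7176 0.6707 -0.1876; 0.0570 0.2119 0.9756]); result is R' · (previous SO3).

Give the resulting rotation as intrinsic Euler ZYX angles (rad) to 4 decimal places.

source (pnp_recover): camera pose = R=[0.6942 0.7148 -0.0843; -0.5459 0.4465 -0.7089; -0.4691 0.5382 0.7002], t=(-0.4799, 0.0800, 6.7093)
after S1 (rot_of_se3): [0.6942 0.7148 -0.0843; -0.5459 0.4465 -0.7089; -0.4691 0.5382 0.7002]
after S2 (compose_so3): [-0.7759 0.6308 0.0063; -0.5784 -0.7154 0.3921; 0.2518 0.3006 0.9199]
after S3 (compose_so3): [0.8098 0.5733 -0.1249; -0.2216 0.1017 -0.9698; -0.5433 0.8130 0.2094]
after S4 (compose_so3): [0.6578 0.4182 0.6265; 0.5344 0.3271 -0.7794; -0.5308 0.8474 -0.0083]

rotation (euler_zyx) = (0.6823, 0.5596, 1.5806)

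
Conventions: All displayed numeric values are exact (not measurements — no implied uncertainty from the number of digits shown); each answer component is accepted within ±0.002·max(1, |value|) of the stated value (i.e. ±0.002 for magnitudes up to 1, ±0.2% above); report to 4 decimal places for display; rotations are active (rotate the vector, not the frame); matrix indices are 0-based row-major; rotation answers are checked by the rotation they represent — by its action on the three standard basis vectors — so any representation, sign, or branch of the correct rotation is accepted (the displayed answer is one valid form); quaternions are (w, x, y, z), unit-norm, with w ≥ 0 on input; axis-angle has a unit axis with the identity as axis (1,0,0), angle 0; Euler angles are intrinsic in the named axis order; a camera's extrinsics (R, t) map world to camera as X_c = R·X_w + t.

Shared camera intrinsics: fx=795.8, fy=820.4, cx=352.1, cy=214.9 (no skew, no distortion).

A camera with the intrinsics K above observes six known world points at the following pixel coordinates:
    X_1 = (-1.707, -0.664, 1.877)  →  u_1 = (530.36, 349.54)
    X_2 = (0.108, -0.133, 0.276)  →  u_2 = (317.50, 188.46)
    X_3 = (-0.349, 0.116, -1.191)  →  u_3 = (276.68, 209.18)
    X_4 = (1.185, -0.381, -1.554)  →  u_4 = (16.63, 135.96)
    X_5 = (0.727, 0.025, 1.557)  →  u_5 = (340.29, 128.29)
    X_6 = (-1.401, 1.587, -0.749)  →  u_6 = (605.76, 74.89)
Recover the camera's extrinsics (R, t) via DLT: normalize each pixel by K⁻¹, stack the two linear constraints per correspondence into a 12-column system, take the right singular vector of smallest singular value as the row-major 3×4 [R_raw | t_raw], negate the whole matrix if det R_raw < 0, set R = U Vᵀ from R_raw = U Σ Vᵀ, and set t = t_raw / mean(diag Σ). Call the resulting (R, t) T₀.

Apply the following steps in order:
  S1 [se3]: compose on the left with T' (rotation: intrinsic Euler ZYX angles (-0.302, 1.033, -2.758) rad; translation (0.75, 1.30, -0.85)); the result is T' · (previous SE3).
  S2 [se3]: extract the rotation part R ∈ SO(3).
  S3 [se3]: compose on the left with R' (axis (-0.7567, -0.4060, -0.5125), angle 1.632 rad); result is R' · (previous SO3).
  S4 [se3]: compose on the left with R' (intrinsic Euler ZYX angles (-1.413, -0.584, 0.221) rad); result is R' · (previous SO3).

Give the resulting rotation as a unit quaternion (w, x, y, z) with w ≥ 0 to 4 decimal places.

rotation (quat) = (0.4567, 0.8603, -0.2045, -0.0971)

source (pnp_recover): camera pose = R=[-0.7651 0.4808 0.4282; -0.5604 -0.8248 -0.0753; 0.3170 -0.2976 0.9005], t=(-0.2300, -0.2200, 5.6200)
after S1 (compose_se3): R=[-0.2534 0.9089 -0.3312; 0.7475 0.4013 0.5293; 0.6140 -0.1135 -0.7811], t=(-2.8821, 4.8482, -3.2799)
after S2 (rot_of_se3): [-0.2534 0.9089 -0.3312; 0.7475 0.4013 0.5293; 0.6140 -0.1135 -0.7811]
after S3 (compose_so3): [0.4915 0.8320 0.2574; 0.7313 -0.2337 -0.6408; -0.4730 0.5032 -0.7233]
after S4 (compose_so3): [0.8975 -0.2632 -0.3538; -0.4405 -0.4992 -0.7462; 0.0198 0.8256 -0.5640]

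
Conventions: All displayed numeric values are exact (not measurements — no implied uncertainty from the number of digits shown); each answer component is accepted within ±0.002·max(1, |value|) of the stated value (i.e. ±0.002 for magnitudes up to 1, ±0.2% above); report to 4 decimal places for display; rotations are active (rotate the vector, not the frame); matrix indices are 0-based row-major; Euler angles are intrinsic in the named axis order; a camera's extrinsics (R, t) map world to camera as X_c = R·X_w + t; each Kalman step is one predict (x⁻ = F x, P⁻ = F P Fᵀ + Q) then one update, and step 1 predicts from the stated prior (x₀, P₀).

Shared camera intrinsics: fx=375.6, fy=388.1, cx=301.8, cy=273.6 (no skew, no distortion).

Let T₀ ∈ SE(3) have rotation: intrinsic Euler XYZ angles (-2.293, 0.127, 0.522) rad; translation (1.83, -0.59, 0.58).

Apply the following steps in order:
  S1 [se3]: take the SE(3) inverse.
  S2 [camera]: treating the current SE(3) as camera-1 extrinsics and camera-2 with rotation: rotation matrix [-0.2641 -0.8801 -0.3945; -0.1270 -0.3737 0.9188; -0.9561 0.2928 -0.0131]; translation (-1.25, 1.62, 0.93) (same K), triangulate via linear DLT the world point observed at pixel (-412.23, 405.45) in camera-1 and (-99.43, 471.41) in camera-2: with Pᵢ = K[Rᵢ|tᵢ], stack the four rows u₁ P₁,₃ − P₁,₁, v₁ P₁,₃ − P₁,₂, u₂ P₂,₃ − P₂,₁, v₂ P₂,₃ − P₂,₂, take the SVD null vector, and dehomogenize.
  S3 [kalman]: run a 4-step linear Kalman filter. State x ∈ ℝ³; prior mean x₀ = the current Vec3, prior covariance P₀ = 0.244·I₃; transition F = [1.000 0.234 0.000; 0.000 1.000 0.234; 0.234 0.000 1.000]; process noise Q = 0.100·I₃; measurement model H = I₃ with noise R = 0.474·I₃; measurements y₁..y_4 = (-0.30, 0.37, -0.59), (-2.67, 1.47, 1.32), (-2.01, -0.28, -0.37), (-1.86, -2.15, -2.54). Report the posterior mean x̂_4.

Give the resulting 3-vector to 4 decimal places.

after S1 (invert_se3): R=[0.8598 -0.4120 -0.3016; -0.4946 -0.5256 -0.6922; 0.1267 0.7443 -0.6557], t=(-1.6417, 0.9965, 0.5877)
after S2 (triangulate): (-0.9410, 1.6403, 0.0549)
after S3 (kf_track): (-1.7197, -0.6631, -1.5675)

result = (-1.7197, -0.6631, -1.5675)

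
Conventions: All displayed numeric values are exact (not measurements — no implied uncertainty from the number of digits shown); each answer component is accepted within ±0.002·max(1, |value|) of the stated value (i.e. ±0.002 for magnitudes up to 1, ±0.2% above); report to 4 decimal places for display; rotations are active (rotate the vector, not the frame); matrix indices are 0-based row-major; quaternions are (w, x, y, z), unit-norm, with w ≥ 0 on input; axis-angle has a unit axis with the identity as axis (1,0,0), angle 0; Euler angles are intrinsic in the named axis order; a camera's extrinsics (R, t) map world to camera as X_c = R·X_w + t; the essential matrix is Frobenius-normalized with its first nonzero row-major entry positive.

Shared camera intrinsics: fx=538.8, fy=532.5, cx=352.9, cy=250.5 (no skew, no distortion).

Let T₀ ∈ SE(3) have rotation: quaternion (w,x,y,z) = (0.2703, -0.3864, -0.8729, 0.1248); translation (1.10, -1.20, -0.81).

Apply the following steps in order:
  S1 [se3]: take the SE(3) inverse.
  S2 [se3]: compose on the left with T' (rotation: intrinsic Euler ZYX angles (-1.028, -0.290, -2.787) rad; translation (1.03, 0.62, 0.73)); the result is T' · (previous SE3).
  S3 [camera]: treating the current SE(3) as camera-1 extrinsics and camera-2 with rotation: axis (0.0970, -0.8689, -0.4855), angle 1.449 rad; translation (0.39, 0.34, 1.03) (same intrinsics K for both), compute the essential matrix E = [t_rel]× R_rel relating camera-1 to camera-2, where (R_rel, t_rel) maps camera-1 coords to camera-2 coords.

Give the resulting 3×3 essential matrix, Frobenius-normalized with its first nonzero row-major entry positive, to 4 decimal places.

after S1 (invert_se3): R=[-0.5552 0.7421 0.3755; 0.6072 0.6702 -0.4268; -0.5684 -0.0090 -0.8227], t=(1.8054, -0.2094, -0.0519)
after S2 (compose_se3): R=[-0.9790 -0.1404 0.1481; 0.1384 -0.9901 -0.0237; 0.1500 -0.0027 0.9887], t=(2.0584, -0.7396, 1.3626)
after S3 (essential): [0.0857 0.4865 -0.2337; 0.2343 0.0064 -0.5691; 0.1023 -0.5130 -0.2213]

matrix = [0.0857 0.4865 -0.2337; 0.2343 0.0064 -0.5691; 0.1023 -0.5130 -0.2213]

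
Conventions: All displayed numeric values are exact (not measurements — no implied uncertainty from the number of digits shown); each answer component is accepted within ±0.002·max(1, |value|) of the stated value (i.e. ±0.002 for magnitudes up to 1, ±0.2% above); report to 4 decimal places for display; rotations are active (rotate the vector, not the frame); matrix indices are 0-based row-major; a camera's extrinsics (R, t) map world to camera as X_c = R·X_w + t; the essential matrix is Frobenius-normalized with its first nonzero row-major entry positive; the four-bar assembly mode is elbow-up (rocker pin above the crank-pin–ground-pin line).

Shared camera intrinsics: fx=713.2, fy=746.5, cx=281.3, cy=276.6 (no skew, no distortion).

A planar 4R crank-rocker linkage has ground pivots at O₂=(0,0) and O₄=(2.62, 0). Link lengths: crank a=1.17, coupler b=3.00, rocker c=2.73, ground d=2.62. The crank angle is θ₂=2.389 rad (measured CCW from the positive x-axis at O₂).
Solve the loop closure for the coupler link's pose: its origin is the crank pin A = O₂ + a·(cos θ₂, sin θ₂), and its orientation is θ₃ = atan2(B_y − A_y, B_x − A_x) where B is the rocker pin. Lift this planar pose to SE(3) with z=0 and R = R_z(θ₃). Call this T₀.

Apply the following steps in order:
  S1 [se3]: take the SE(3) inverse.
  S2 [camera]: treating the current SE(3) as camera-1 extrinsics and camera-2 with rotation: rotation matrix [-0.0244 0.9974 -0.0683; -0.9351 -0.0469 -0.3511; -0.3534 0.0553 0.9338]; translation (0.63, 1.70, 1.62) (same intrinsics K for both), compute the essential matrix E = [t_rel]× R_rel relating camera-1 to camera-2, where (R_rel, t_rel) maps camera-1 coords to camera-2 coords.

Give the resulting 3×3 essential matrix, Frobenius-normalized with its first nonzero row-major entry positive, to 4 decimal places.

matrix = [0.1882 -0.0760 0.6095; 0.2986 0.2587 -0.3033; -0.5125 -0.2679 -0.0694]

source (fourbar_fk): coupler pose = R=[0.8167 -0.5770 0.0000; 0.5770 0.8167 0.0000; 0.0000 0.0000 1.0000], t=(-0.8540, 0.7997, 0.0000)
after S1 (invert_se3): R=[0.8167 0.5770 0.0000; -0.5770 0.8167 0.0000; 0.0000 0.0000 1.0000], t=(0.2360, -1.1459, 0.0000)
after S2 (essential): [0.1882 -0.0760 0.6095; 0.2986 0.2587 -0.3033; -0.5125 -0.2679 -0.0694]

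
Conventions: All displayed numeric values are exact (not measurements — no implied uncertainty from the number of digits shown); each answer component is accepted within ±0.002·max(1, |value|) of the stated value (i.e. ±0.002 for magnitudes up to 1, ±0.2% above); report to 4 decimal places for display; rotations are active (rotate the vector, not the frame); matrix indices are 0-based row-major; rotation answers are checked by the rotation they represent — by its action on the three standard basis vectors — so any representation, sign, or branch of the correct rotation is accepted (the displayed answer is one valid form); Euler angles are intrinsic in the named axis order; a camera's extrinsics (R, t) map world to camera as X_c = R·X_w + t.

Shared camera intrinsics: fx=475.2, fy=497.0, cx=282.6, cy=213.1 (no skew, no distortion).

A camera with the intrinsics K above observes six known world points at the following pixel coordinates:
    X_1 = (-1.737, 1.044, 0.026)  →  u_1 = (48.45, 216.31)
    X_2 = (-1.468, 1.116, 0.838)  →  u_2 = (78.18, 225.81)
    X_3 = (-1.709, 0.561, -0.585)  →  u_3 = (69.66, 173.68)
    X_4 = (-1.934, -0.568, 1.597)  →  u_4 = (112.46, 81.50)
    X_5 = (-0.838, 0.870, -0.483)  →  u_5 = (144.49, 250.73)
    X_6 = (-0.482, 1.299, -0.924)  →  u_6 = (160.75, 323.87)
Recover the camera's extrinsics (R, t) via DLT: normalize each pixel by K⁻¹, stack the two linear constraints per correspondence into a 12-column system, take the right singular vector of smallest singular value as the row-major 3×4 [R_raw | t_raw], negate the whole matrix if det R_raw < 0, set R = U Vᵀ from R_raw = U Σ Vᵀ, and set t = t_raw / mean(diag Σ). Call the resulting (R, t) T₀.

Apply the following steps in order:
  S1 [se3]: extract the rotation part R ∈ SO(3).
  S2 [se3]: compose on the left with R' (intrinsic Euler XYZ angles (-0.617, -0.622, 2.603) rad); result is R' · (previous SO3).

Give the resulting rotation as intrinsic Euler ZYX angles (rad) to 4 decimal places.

source (pnp_recover): camera pose = R=[0.8242 -0.4646 -0.3237; 0.4601 0.8827 -0.0952; 0.3300 -0.0705 0.9414], t=(-0.3596, -0.0900, 5.2580)
after S1 (rot_of_se3): [0.8242 -0.4646 -0.3237; 0.4601 0.8827 -0.0952; 0.3300 -0.0705 0.9414]
after S2 (compose_so3): [-0.9591 -0.0028 -0.2830; -0.1403 -0.8637 0.4841; -0.2458 0.5040 0.8280]

rotation (euler_zyx) = (-2.9964, 0.2483, 0.5467)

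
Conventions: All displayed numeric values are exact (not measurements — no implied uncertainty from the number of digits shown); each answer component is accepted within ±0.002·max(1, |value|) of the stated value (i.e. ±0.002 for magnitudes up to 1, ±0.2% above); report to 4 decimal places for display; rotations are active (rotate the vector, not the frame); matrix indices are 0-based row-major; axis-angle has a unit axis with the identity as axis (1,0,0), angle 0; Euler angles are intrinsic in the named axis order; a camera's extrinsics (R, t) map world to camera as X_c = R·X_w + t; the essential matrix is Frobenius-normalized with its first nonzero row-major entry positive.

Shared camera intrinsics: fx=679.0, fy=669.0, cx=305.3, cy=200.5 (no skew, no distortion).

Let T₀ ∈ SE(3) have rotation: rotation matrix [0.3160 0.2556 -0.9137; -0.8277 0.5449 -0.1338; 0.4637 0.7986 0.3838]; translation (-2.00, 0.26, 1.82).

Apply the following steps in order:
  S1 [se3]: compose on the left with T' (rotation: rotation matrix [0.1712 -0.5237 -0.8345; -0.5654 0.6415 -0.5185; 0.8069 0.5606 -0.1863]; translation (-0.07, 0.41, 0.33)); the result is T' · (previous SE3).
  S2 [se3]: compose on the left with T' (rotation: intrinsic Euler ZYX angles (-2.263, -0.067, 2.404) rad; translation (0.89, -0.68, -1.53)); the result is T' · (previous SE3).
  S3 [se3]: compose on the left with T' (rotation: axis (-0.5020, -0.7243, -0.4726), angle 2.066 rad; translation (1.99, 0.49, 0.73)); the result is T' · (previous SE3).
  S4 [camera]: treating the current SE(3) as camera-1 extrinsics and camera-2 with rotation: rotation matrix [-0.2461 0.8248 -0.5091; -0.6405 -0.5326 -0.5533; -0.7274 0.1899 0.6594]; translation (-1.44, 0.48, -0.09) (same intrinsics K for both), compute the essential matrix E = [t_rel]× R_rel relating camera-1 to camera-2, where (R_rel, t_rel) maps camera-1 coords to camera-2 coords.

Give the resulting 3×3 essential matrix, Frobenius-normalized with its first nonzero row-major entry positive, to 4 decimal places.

matrix = [0.2290 0.4187 -0.2605; -0.0331 0.5190 -0.0254; -0.4623 0.2286 0.4091]

after S1 (compose_se3): R=[0.1006 -0.9081 -0.4066; -0.9501 -0.2090 0.2317; -0.2954 0.3630 -0.8837], t=(-2.0674, 0.7639, -1.4770)
after S2 (compose_se3): R=[0.6122 0.4919 0.6190; -0.6745 0.7335 0.0842; -0.4126 -0.4691 0.7809], t=(2.6046, 0.7176, -0.0652)
after S3 (compose_se3): R=[-0.5871 0.7823 -0.2082; -0.5183 -0.1657 0.8390; 0.6219 0.6004 0.5027], t=(2.4227, 0.9567, 3.3565)
after S4 (essential): [0.2290 0.4187 -0.2605; -0.0331 0.5190 -0.0254; -0.4623 0.2286 0.4091]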